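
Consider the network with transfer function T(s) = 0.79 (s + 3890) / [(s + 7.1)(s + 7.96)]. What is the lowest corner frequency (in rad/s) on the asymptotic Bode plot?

Break frequencies occur at each pole and zero magnitude: 7.1 rad/s, 7.96 rad/s, 3890 rad/s.
The lowest is 7.1 rad/s.

7.1 rad/s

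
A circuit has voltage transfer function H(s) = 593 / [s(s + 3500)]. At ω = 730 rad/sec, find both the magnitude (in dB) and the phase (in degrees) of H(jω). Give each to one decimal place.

|j730 + 3500| = √(730² + 3500²) = 3575
|j730| = 730
|H(j730)| = 593 / (3575 × 730) = 0.0002272
20 log₁₀(0.0002272) = -72.87 dB
∠(j730 + 3500) = arctan(730/3500) = 11.78°
∠(j730) = 90.00°
∠H(j730) = − (11.78° + 90.00°) = -101.78°

|H| = -72.9 dB, ∠H = -101.8°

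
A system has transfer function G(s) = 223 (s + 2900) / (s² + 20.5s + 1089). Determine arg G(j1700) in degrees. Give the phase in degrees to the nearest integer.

-149°

∠(j1700 + 2900) = arctan(1700/2900) = 30.38°
∠[(j1700)² + 20.5(j1700) + 1089] = ∠[-2.8889e+06 + j34850] = 179.31°
∠G(j1700) = 30.38° − 179.31° = -148.93°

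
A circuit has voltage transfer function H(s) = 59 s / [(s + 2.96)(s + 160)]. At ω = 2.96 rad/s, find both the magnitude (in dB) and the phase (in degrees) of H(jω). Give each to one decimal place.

|H| = -11.7 dB, ∠H = 43.9°

|j2.96| = 2.96
|j2.96 + 2.96| = √(2.96² + 2.96²) = 4.186
|j2.96 + 160| = √(2.96² + 160²) = 160
|H(j2.96)| = 59 × 2.96 / (4.186 × 160) = 0.2607
20 log₁₀(0.2607) = -11.68 dB
∠(j2.96) = 90.00°
∠(j2.96 + 2.96) = arctan(2.96/2.96) = 45.00°
∠(j2.96 + 160) = arctan(2.96/160) = 1.06°
∠H(j2.96) = 90.00° − (45.00° + 1.06°) = 43.94°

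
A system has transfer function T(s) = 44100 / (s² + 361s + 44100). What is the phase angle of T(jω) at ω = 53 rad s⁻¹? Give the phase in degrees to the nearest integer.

-25 deg

∠[(j53)² + 361(j53) + 44100] = ∠[41291 + j19133] = 24.86°
∠T(j53) = −24.86° = -24.86°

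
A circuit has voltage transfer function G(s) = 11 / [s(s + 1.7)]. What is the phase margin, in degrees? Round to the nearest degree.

Gain crossover: |G(jω)| = 1 at ω ≈ 3.11 rad/s.
∠G(j3.11) = −90° − arctan(3.11/1.7) ≈ -151.31°
PM = 180° + (-151.31°) = 28.69°

29 deg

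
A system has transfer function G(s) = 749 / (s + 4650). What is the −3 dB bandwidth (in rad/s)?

4650 rad/s

For a single-pole low-pass, the −3 dB point is at the pole: ω = 4650 rad/s.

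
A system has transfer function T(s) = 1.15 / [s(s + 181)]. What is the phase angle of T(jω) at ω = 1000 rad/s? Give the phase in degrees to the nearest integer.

-170°

∠(j1000 + 181) = arctan(1000/181) = 79.74°
∠(j1000) = 90.00°
∠T(j1000) = − (79.74° + 90.00°) = -169.74°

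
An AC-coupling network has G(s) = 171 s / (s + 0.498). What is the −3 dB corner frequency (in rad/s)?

0.498 rad/s

For a single-pole high-pass, the −3 dB point is at the pole: ω = 0.498 rad/s.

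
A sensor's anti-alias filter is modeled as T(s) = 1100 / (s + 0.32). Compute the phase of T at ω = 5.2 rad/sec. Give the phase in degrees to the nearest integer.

-86 deg

∠(j5.2 + 0.32) = arctan(5.2/0.32) = 86.48°
∠T(j5.2) = −86.48° = -86.48°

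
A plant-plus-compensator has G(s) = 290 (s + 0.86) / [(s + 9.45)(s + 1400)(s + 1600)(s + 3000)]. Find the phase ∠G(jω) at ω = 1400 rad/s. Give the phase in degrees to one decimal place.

∠(j1400 + 0.86) = arctan(1400/0.86) = 89.96°
∠(j1400 + 9.45) = arctan(1400/9.45) = 89.61°
∠(j1400 + 1400) = arctan(1400/1400) = 45.00°
∠(j1400 + 1600) = arctan(1400/1600) = 41.19°
∠(j1400 + 3000) = arctan(1400/3000) = 25.02°
∠G(j1400) = 89.96° − (89.61° + 45.00° + 41.19° + 25.02°) = -110.85°

-110.9°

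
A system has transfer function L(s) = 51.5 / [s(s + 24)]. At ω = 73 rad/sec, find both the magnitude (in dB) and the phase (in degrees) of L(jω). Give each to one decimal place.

|L| = -40.7 dB, ∠L = -161.8°

|j73 + 24| = √(73² + 24²) = 76.84
|j73| = 73
|L(j73)| = 51.5 / (76.84 × 73) = 0.0091807
20 log₁₀(0.0091807) = -40.74 dB
∠(j73 + 24) = arctan(73/24) = 71.80°
∠(j73) = 90.00°
∠L(j73) = − (71.80° + 90.00°) = -161.80°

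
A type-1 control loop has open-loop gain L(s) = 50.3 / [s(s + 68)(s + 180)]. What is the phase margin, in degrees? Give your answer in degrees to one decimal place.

90.0 deg

Gain crossover: |L(jω)| = 1 at ω ≈ 0.00411 rad/s.
∠L(j0.00411) = −90° − arctan(0.00411/68) − arctan(0.00411/180) ≈ -90.00°
PM = 180° + (-90.00°) = 90.00°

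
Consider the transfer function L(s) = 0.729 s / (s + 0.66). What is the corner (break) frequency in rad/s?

0.66 rad/s

The single real pole at s = −0.66 gives a corner at ω = 0.66 rad/s.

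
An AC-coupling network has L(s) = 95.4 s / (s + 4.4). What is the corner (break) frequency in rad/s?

4.4 rad/s

The single real pole at s = −4.4 gives a corner at ω = 4.4 rad/s.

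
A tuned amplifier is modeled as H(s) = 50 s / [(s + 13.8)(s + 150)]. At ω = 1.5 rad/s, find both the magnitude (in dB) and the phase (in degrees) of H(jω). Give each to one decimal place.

|H| = -28.9 dB, ∠H = 83.2°

|j1.5| = 1.5
|j1.5 + 13.8| = √(1.5² + 13.8²) = 13.88
|j1.5 + 150| = √(1.5² + 150²) = 150
|H(j1.5)| = 50 × 1.5 / (13.88 × 150) = 0.036018
20 log₁₀(0.036018) = -28.87 dB
∠(j1.5) = 90.00°
∠(j1.5 + 13.8) = arctan(1.5/13.8) = 6.20°
∠(j1.5 + 150) = arctan(1.5/150) = 0.57°
∠H(j1.5) = 90.00° − (6.20° + 0.57°) = 83.22°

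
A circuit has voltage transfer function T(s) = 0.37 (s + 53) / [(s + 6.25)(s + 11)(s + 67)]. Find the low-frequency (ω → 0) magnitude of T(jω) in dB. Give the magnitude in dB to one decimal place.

T(0) = 0.37 × 53 / (6.25 × 11 × 67) = 0.0042573
20 log₁₀(0.0042573) = -47.42 dB

-47.4 dB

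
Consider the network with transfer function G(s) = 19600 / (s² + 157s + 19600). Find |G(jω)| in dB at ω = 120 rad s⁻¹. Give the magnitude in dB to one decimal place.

0.0 dB

|(j120)² + 157(j120) + 19600| = |5200 + j18840| = 1.954e+04
|G(j120)| = 19600 / 1.954e+04 = 1.0028
20 log₁₀(1.0028) = 0.02 dB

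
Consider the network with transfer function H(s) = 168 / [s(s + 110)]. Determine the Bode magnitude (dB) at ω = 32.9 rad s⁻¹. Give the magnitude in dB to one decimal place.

-27.0 dB

|j32.9 + 110| = √(32.9² + 110²) = 114.8
|j32.9| = 32.9
|H(j32.9)| = 168 / (114.8 × 32.9) = 0.044475
20 log₁₀(0.044475) = -27.04 dB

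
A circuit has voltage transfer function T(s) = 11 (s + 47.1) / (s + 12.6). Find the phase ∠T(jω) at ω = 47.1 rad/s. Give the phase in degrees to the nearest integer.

-30°

∠(j47.1 + 47.1) = arctan(47.1/47.1) = 45.00°
∠(j47.1 + 12.6) = arctan(47.1/12.6) = 75.02°
∠T(j47.1) = 45.00° − 75.02° = -30.02°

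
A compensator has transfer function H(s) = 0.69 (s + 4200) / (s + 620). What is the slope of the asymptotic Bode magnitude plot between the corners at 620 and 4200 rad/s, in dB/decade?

In this band the factors already past their corner are: pole at 620; net slope = -20 dB/decade.

-20 dB/decade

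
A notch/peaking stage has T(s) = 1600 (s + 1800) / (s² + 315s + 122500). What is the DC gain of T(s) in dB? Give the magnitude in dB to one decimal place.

T(0) = 1600 × 1800 / 122500 = 23.51
20 log₁₀(23.51) = 27.43 dB

27.4 dB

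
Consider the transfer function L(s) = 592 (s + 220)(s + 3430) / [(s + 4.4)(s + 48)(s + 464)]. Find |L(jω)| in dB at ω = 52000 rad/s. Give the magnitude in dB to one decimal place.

|j52000 + 220| = √(52000² + 220²) = 5.2e+04
|j52000 + 3430| = √(52000² + 3430²) = 5.211e+04
|j52000 + 4.4| = √(52000² + 4.4²) = 5.2e+04
|j52000 + 48| = √(52000² + 48²) = 5.2e+04
|j52000 + 464| = √(52000² + 464²) = 5.2e+04
|L(j52000)| = 592 × 5.2e+04 × 5.211e+04 / (5.2e+04 × 5.2e+04 × 5.2e+04) = 0.011409
20 log₁₀(0.011409) = -38.86 dB

-38.9 dB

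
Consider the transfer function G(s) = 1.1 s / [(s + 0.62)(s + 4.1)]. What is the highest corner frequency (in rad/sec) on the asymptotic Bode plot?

Break frequencies occur at each pole and zero magnitude: 0.62 rad/sec, 4.1 rad/sec.
The highest is 4.1 rad/sec.

4.1 rad/sec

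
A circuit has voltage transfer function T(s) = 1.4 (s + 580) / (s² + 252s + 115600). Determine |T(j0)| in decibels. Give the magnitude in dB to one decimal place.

-43.1 dB

T(0) = 1.4 × 580 / 115600 = 0.0070242
20 log₁₀(0.0070242) = -43.07 dB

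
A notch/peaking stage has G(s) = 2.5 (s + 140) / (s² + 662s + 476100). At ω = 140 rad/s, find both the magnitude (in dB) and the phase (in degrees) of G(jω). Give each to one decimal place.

|G| = -59.5 dB, ∠G = 33.5°

|j140 + 140| = √(140² + 140²) = 198
|(j140)² + 662(j140) + 476100| = |4.565e+05 + j92680| = 4.658e+05
|G(j140)| = 2.5 × 198 / 4.658e+05 = 0.0010626
20 log₁₀(0.0010626) = -59.47 dB
∠(j140 + 140) = arctan(140/140) = 45.00°
∠[(j140)² + 662(j140) + 476100] = ∠[4.565e+05 + j92680] = 11.48°
∠G(j140) = 45.00° − 11.48° = 33.52°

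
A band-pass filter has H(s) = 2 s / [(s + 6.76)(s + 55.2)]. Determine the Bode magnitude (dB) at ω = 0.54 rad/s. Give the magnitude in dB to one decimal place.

-50.8 dB

|j0.54| = 0.54
|j0.54 + 6.76| = √(0.54² + 6.76²) = 6.782
|j0.54 + 55.2| = √(0.54² + 55.2²) = 55.2
|H(j0.54)| = 2 × 0.54 / (6.782 × 55.2) = 0.0028849
20 log₁₀(0.0028849) = -50.80 dB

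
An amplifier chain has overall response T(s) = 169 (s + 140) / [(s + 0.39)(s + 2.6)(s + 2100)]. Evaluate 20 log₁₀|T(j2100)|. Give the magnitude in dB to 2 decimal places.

|j2100 + 140| = √(2100² + 140²) = 2105
|j2100 + 0.39| = √(2100² + 0.39²) = 2100
|j2100 + 2.6| = √(2100² + 2.6²) = 2100
|j2100 + 2100| = √(2100² + 2100²) = 2970
|T(j2100)| = 169 × 2105 / (2100 × 2100 × 2970) = 2.7158e-05
20 log₁₀(2.7158e-05) = -91.322 dB

-91.32 dB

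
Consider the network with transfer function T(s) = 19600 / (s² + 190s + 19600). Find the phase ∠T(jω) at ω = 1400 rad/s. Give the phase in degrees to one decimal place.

-172.2°

∠[(j1400)² + 190(j1400) + 19600] = ∠[-1.9404e+06 + j2.66e+05] = 172.19°
∠T(j1400) = −172.19° = -172.19°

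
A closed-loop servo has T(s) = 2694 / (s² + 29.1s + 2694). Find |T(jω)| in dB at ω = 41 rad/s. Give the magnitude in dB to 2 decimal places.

4.72 dB

|(j41)² + 29.1(j41) + 2694| = |1013 + j1193.1| = 1565
|T(j41)| = 2694 / 1565 = 1.7213
20 log₁₀(1.7213) = 4.717 dB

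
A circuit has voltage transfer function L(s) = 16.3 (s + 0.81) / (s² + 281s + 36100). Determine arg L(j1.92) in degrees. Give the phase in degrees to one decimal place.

∠(j1.92 + 0.81) = arctan(1.92/0.81) = 67.13°
∠[(j1.92)² + 281(j1.92) + 36100] = ∠[36096 + j539.52] = 0.86°
∠L(j1.92) = 67.13° − 0.86° = 66.27°

66.3°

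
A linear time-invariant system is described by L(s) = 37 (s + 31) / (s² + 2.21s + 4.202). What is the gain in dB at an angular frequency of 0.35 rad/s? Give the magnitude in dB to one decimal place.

48.8 dB

|j0.35 + 31| = √(0.35² + 31²) = 31
|(j0.35)² + 2.21(j0.35) + 4.202| = |4.0795 + j0.7735| = 4.152
|L(j0.35)| = 37 × 31 / 4.152 = 276.26
20 log₁₀(276.26) = 48.83 dB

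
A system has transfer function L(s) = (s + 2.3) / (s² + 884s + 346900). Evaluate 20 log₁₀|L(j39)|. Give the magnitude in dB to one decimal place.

|j39 + 2.3| = √(39² + 2.3²) = 39.07
|(j39)² + 884(j39) + 346900| = |3.4538e+05 + j34476| = 3.471e+05
|L(j39)| = 1 × 39.07 / 3.471e+05 = 0.00011256
20 log₁₀(0.00011256) = -78.97 dB

-79.0 dB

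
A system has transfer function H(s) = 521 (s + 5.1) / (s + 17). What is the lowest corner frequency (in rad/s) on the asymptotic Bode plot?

5.1 rad/s

Break frequencies occur at each pole and zero magnitude: 5.1 rad/s, 17 rad/s.
The lowest is 5.1 rad/s.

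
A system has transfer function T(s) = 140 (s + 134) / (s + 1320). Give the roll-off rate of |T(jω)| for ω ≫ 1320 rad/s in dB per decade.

0 dB/decade

With 1 zero and 1 pole, the high-frequency asymptotic slope is 20 × (1 − 1) = 0 dB/decade.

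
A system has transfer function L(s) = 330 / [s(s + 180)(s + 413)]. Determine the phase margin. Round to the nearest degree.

Gain crossover: |L(jω)| = 1 at ω ≈ 0.00444 rad/sec.
∠L(j0.00444) = −90° − arctan(0.00444/180) − arctan(0.00444/413) ≈ -90.00°
PM = 180° + (-90.00°) = 90.00°

90°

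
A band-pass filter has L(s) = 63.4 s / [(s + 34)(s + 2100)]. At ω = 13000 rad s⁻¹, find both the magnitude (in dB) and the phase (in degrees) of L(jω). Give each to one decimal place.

|L| = -46.3 dB, ∠L = -80.7°

|j13000| = 1.3e+04
|j13000 + 34| = √(13000² + 34²) = 1.3e+04
|j13000 + 2100| = √(13000² + 2100²) = 1.317e+04
|L(j13000)| = 63.4 × 1.3e+04 / (1.3e+04 × 1.317e+04) = 0.0048145
20 log₁₀(0.0048145) = -46.35 dB
∠(j13000) = 90.00°
∠(j13000 + 34) = arctan(13000/34) = 89.85°
∠(j13000 + 2100) = arctan(13000/2100) = 80.82°
∠L(j13000) = 90.00° − (89.85° + 80.82°) = -80.67°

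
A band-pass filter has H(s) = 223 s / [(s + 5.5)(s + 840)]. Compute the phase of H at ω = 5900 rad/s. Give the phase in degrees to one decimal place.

∠(j5900) = 90.00°
∠(j5900 + 5.5) = arctan(5900/5.5) = 89.95°
∠(j5900 + 840) = arctan(5900/840) = 81.90°
∠H(j5900) = 90.00° − (89.95° + 81.90°) = -81.84°

-81.8 deg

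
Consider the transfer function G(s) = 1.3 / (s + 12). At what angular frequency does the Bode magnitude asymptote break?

12 rad/s

The single real pole at s = −12 gives a corner at ω = 12 rad/s.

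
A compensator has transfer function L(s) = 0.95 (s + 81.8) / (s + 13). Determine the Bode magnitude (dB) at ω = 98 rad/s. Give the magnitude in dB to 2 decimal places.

|j98 + 81.8| = √(98² + 81.8²) = 127.7
|j98 + 13| = √(98² + 13²) = 98.86
|L(j98)| = 0.95 × 127.7 / 98.86 = 1.2267
20 log₁₀(1.2267) = 1.775 dB

1.77 dB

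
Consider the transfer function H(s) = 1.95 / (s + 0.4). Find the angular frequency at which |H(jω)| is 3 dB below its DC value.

For a single-pole low-pass, the −3 dB point is at the pole: ω = 0.4 rad/s.

0.4 rad/s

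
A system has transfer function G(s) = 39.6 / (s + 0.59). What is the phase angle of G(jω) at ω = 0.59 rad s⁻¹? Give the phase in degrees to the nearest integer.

-45°

∠(j0.59 + 0.59) = arctan(0.59/0.59) = 45.00°
∠G(j0.59) = −45.00° = -45.00°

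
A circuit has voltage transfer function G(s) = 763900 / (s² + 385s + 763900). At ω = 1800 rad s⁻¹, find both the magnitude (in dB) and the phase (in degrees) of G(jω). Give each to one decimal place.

|G| = -10.5 dB, ∠G = -164.4°

|(j1800)² + 385(j1800) + 763900| = |-2.4761e+06 + j6.93e+05| = 2.571e+06
|G(j1800)| = 763900 / 2.571e+06 = 0.29709
20 log₁₀(0.29709) = -10.54 dB
∠[(j1800)² + 385(j1800) + 763900] = ∠[-2.4761e+06 + j6.93e+05] = 164.36°
∠G(j1800) = −164.36° = -164.36°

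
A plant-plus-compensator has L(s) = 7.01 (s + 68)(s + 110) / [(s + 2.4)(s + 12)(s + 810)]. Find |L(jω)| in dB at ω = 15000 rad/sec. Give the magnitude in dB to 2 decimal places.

|j15000 + 68| = √(15000² + 68²) = 1.5e+04
|j15000 + 110| = √(15000² + 110²) = 1.5e+04
|j15000 + 2.4| = √(15000² + 2.4²) = 1.5e+04
|j15000 + 12| = √(15000² + 12²) = 1.5e+04
|j15000 + 810| = √(15000² + 810²) = 1.502e+04
|L(j15000)| = 7.01 × 1.5e+04 × 1.5e+04 / (1.5e+04 × 1.5e+04 × 1.502e+04) = 0.00046667
20 log₁₀(0.00046667) = -66.620 dB

-66.62 dB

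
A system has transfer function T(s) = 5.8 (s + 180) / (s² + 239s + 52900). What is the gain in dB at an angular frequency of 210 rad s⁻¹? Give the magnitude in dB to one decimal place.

-30.0 dB

|j210 + 180| = √(210² + 180²) = 276.6
|(j210)² + 239(j210) + 52900| = |8800 + j50190| = 5.096e+04
|T(j210)| = 5.8 × 276.6 / 5.096e+04 = 0.031482
20 log₁₀(0.031482) = -30.04 dB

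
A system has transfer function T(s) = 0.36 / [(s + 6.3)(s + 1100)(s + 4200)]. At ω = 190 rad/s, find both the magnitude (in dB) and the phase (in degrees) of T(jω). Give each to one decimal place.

|j190 + 6.3| = √(190² + 6.3²) = 190.1
|j190 + 1100| = √(190² + 1100²) = 1116
|j190 + 4200| = √(190² + 4200²) = 4204
|T(j190)| = 0.36 / (190.1 × 1116 × 4204) = 4.035e-10
20 log₁₀(4.035e-10) = -187.88 dB
∠(j190 + 6.3) = arctan(190/6.3) = 88.10°
∠(j190 + 1100) = arctan(190/1100) = 9.80°
∠(j190 + 4200) = arctan(190/4200) = 2.59°
∠T(j190) = − (88.10° + 9.80° + 2.59°) = -100.49°

|T| = -187.9 dB, ∠T = -100.5°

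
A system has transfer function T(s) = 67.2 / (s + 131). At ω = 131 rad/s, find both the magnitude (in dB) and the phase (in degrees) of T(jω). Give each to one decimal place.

|T| = -8.8 dB, ∠T = -45.0 deg

|j131 + 131| = √(131² + 131²) = 185.3
|T(j131)| = 67.2 / 185.3 = 0.36273
20 log₁₀(0.36273) = -8.81 dB
∠(j131 + 131) = arctan(131/131) = 45.00°
∠T(j131) = −45.00° = -45.00°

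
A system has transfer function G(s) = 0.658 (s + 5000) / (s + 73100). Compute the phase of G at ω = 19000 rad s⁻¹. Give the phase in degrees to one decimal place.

60.7°

∠(j19000 + 5000) = arctan(19000/5000) = 75.26°
∠(j19000 + 73100) = arctan(19000/73100) = 14.57°
∠G(j19000) = 75.26° − 14.57° = 60.69°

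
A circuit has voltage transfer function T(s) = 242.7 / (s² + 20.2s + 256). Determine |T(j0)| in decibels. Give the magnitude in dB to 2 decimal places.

-0.46 dB

T(0) = 242.7 / 256 = 0.94805
20 log₁₀(0.94805) = -0.463 dB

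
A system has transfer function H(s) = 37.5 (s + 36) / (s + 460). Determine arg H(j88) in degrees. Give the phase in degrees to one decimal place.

∠(j88 + 36) = arctan(88/36) = 67.75°
∠(j88 + 460) = arctan(88/460) = 10.83°
∠H(j88) = 67.75° − 10.83° = 56.92°

56.9°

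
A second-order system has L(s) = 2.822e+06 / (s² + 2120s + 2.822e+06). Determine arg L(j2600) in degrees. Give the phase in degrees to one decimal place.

∠[(j2600)² + 2120(j2600) + 2.822e+06] = ∠[-3.938e+06 + j5.512e+06] = 125.54°
∠L(j2600) = −125.54° = -125.54°

-125.5 deg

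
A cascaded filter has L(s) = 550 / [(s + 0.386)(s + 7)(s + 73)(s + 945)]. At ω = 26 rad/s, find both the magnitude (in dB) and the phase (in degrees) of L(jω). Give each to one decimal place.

|L| = -99.4 dB, ∠L = -185.3°

|j26 + 0.386| = √(26² + 0.386²) = 26
|j26 + 7| = √(26² + 7²) = 26.93
|j26 + 73| = √(26² + 73²) = 77.49
|j26 + 945| = √(26² + 945²) = 945.4
|L(j26)| = 550 / (26 × 26.93 × 77.49 × 945.4) = 1.0723e-05
20 log₁₀(1.0723e-05) = -99.39 dB
∠(j26 + 0.386) = arctan(26/0.386) = 89.15°
∠(j26 + 7) = arctan(26/7) = 74.93°
∠(j26 + 73) = arctan(26/73) = 19.60°
∠(j26 + 945) = arctan(26/945) = 1.58°
∠L(j26) = − (89.15° + 74.93° + 19.60° + 1.58°) = -185.26°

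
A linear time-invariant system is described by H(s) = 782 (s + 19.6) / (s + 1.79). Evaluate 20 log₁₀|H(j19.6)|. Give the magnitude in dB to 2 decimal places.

|j19.6 + 19.6| = √(19.6² + 19.6²) = 27.72
|j19.6 + 1.79| = √(19.6² + 1.79²) = 19.68
|H(j19.6)| = 782 × 27.72 / 19.68 = 1101.3
20 log₁₀(1101.3) = 60.838 dB

60.84 dB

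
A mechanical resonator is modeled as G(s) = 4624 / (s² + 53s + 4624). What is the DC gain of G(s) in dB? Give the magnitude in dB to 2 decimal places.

G(0) = 4624 / 4624 = 1
20 log₁₀(1) = 0.000 dB

0.00 dB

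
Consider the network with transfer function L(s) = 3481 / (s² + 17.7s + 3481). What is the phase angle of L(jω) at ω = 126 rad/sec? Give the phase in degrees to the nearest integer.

-170°

∠[(j126)² + 17.7(j126) + 3481] = ∠[-12395 + j2230.2] = 169.80°
∠L(j126) = −169.80° = -169.80°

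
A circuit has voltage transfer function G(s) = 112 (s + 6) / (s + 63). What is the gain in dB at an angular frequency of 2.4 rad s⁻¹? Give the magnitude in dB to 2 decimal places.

|j2.4 + 6| = √(2.4² + 6²) = 6.462
|j2.4 + 63| = √(2.4² + 63²) = 63.05
|G(j2.4)| = 112 × 6.462 / 63.05 = 11.48
20 log₁₀(11.48) = 21.199 dB

21.20 dB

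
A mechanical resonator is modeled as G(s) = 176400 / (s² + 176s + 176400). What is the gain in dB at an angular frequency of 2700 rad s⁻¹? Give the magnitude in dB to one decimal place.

-32.1 dB

|(j2700)² + 176(j2700) + 176400| = |-7.1136e+06 + j4.752e+05| = 7.129e+06
|G(j2700)| = 176400 / 7.129e+06 = 0.024742
20 log₁₀(0.024742) = -32.13 dB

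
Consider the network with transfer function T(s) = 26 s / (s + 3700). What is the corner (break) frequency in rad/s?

3700 rad/s

The single real pole at s = −3700 gives a corner at ω = 3700 rad/s.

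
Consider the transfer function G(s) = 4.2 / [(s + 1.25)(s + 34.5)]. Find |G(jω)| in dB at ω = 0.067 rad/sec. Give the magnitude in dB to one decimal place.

-20.2 dB

|j0.067 + 1.25| = √(0.067² + 1.25²) = 1.252
|j0.067 + 34.5| = √(0.067² + 34.5²) = 34.5
|G(j0.067)| = 4.2 / (1.252 × 34.5) = 0.097252
20 log₁₀(0.097252) = -20.24 dB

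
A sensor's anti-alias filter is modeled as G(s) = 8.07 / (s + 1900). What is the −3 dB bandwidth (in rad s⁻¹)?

1900 rad s⁻¹

For a single-pole low-pass, the −3 dB point is at the pole: ω = 1900 rad s⁻¹.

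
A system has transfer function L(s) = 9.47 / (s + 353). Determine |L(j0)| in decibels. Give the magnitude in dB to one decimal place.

L(0) = 9.47 / 353 = 0.026827
20 log₁₀(0.026827) = -31.43 dB

-31.4 dB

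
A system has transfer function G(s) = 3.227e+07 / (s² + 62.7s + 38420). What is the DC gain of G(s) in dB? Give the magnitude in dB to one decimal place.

G(0) = 3.227e+07 / 38420 = 839.93
20 log₁₀(839.93) = 58.48 dB

58.5 dB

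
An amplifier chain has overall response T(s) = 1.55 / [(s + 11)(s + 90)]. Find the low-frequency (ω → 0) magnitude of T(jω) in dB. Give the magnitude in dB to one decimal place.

-56.1 dB

T(0) = 1.55 / (11 × 90) = 0.0015657
20 log₁₀(0.0015657) = -56.11 dB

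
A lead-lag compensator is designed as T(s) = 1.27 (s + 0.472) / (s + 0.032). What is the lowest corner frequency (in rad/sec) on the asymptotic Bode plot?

0.032 rad/sec

Break frequencies occur at each pole and zero magnitude: 0.032 rad/sec, 0.472 rad/sec.
The lowest is 0.032 rad/sec.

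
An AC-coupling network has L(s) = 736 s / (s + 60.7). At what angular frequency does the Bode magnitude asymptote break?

60.7 rad/sec

The single real pole at s = −60.7 gives a corner at ω = 60.7 rad/sec.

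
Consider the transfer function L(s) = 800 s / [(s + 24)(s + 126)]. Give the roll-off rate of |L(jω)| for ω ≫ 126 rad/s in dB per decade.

With 1 zero and 2 poles, the high-frequency asymptotic slope is 20 × (1 − 2) = -20 dB/decade.

-20 dB/decade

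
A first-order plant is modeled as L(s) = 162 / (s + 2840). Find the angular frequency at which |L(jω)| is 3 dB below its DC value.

2840 rad/s

For a single-pole low-pass, the −3 dB point is at the pole: ω = 2840 rad/s.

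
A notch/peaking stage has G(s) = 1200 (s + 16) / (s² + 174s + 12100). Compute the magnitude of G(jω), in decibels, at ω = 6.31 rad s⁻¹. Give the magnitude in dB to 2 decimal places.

|j6.31 + 16| = √(6.31² + 16²) = 17.2
|(j6.31)² + 174(j6.31) + 12100| = |12060 + j1097.9| = 1.211e+04
|G(j6.31)| = 1200 × 17.2 / 1.211e+04 = 1.7043
20 log₁₀(1.7043) = 4.631 dB

4.63 dB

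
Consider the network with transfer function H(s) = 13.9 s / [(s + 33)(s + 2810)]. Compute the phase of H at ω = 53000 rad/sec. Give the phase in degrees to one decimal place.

-86.9°

∠(j53000) = 90.00°
∠(j53000 + 33) = arctan(53000/33) = 89.96°
∠(j53000 + 2810) = arctan(53000/2810) = 86.97°
∠H(j53000) = 90.00° − (89.96° + 86.97°) = -86.93°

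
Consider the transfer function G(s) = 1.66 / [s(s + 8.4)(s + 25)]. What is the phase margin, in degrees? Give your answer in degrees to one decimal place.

89.9°

Gain crossover: |G(jω)| = 1 at ω ≈ 0.0079 rad s⁻¹.
∠G(j0.0079) = −90° − arctan(0.0079/8.4) − arctan(0.0079/25) ≈ -90.07°
PM = 180° + (-90.07°) = 89.93°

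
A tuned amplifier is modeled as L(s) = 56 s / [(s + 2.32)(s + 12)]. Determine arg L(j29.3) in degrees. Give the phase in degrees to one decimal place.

∠(j29.3) = 90.00°
∠(j29.3 + 2.32) = arctan(29.3/2.32) = 85.47°
∠(j29.3 + 12) = arctan(29.3/12) = 67.73°
∠L(j29.3) = 90.00° − (85.47° + 67.73°) = -63.20°

-63.2 deg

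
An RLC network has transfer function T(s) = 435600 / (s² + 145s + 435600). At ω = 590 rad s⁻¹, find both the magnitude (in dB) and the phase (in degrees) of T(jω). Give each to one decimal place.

|T| = 11.0 dB, ∠T = -44.4°

|(j590)² + 145(j590) + 435600| = |87500 + j85550| = 1.224e+05
|T(j590)| = 435600 / 1.224e+05 = 3.5596
20 log₁₀(3.5596) = 11.03 dB
∠[(j590)² + 145(j590) + 435600] = ∠[87500 + j85550] = 44.35°
∠T(j590) = −44.35° = -44.35°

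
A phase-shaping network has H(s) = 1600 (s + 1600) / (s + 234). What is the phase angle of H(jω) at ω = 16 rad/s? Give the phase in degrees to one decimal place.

-3.3 deg

∠(j16 + 1600) = arctan(16/1600) = 0.57°
∠(j16 + 234) = arctan(16/234) = 3.91°
∠H(j16) = 0.57° − 3.91° = -3.34°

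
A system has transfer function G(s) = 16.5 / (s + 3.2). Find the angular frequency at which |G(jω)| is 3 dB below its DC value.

3.2 rad/s

For a single-pole low-pass, the −3 dB point is at the pole: ω = 3.2 rad/s.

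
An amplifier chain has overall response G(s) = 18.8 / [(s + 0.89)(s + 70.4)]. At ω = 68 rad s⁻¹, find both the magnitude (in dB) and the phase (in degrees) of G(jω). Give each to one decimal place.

|G| = -51.0 dB, ∠G = -133.3°

|j68 + 0.89| = √(68² + 0.89²) = 68.01
|j68 + 70.4| = √(68² + 70.4²) = 97.88
|G(j68)| = 18.8 / (68.01 × 97.88) = 0.0028244
20 log₁₀(0.0028244) = -50.98 dB
∠(j68 + 0.89) = arctan(68/0.89) = 89.25°
∠(j68 + 70.4) = arctan(68/70.4) = 44.01°
∠G(j68) = − (89.25° + 44.01°) = -133.26°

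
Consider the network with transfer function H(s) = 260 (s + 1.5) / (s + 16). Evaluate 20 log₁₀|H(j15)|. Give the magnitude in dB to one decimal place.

45.0 dB

|j15 + 1.5| = √(15² + 1.5²) = 15.07
|j15 + 16| = √(15² + 16²) = 21.93
|H(j15)| = 260 × 15.07 / 21.93 = 178.71
20 log₁₀(178.71) = 45.04 dB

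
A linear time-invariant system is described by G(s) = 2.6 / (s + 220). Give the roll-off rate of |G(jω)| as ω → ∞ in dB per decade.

-20 dB/decade

With 0 zeros and 1 pole, the high-frequency asymptotic slope is 20 × (0 − 1) = -20 dB/decade.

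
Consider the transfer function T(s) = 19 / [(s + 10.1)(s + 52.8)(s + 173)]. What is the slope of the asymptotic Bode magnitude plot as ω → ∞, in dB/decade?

With 0 zeros and 3 poles, the high-frequency asymptotic slope is 20 × (0 − 3) = -60 dB/decade.

-60 dB/decade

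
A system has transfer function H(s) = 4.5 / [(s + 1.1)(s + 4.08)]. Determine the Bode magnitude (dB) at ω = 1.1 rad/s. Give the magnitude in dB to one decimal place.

|j1.1 + 1.1| = √(1.1² + 1.1²) = 1.556
|j1.1 + 4.08| = √(1.1² + 4.08²) = 4.226
|H(j1.1)| = 4.5 / (1.556 × 4.226) = 0.68455
20 log₁₀(0.68455) = -3.29 dB

-3.3 dB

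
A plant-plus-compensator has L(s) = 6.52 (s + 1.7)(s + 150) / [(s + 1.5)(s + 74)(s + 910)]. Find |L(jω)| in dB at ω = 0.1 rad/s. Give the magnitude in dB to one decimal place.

|j0.1 + 1.7| = √(0.1² + 1.7²) = 1.703
|j0.1 + 150| = √(0.1² + 150²) = 150
|j0.1 + 1.5| = √(0.1² + 1.5²) = 1.503
|j0.1 + 74| = √(0.1² + 74²) = 74
|j0.1 + 910| = √(0.1² + 910²) = 910
|L(j0.1)| = 6.52 × 1.703 × 150 / (1.503 × 74 × 910) = 0.016452
20 log₁₀(0.016452) = -35.68 dB

-35.7 dB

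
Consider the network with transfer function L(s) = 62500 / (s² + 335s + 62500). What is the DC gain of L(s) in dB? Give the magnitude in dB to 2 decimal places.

0.00 dB

L(0) = 62500 / 62500 = 1
20 log₁₀(1) = 0.000 dB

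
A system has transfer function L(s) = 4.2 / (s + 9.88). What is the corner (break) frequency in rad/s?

9.88 rad/s

The single real pole at s = −9.88 gives a corner at ω = 9.88 rad/s.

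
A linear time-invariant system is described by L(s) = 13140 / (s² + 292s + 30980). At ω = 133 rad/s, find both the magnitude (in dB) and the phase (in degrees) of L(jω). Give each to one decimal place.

|L| = -9.9 dB, ∠L = -71.1°

|(j133)² + 292(j133) + 30980| = |13291 + j38836| = 4.105e+04
|L(j133)| = 13140 / 4.105e+04 = 0.32012
20 log₁₀(0.32012) = -9.89 dB
∠[(j133)² + 292(j133) + 30980] = ∠[13291 + j38836] = 71.11°
∠L(j133) = −71.11° = -71.11°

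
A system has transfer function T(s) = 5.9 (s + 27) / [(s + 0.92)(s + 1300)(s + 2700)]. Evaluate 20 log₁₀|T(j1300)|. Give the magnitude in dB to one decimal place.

-119.4 dB

|j1300 + 27| = √(1300² + 27²) = 1300
|j1300 + 0.92| = √(1300² + 0.92²) = 1300
|j1300 + 1300| = √(1300² + 1300²) = 1838
|j1300 + 2700| = √(1300² + 2700²) = 2997
|T(j1300)| = 5.9 × 1300 / (1300 × 1838 × 2997) = 1.0711e-06
20 log₁₀(1.0711e-06) = -119.40 dB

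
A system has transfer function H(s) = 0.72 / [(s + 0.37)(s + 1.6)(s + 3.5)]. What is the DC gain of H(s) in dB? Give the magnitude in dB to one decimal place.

H(0) = 0.72 / (0.37 × 1.6 × 3.5) = 0.34749
20 log₁₀(0.34749) = -9.18 dB

-9.2 dB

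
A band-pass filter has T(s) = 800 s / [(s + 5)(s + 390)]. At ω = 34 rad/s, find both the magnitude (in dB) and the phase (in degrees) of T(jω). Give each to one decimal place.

|T| = 6.1 dB, ∠T = 3.4 deg

|j34| = 34
|j34 + 5| = √(34² + 5²) = 34.37
|j34 + 390| = √(34² + 390²) = 391.5
|T(j34)| = 800 × 34 / (34.37 × 391.5) = 2.0218
20 log₁₀(2.0218) = 6.11 dB
∠(j34) = 90.00°
∠(j34 + 5) = arctan(34/5) = 81.63°
∠(j34 + 390) = arctan(34/390) = 4.98°
∠T(j34) = 90.00° − (81.63° + 4.98°) = 3.38°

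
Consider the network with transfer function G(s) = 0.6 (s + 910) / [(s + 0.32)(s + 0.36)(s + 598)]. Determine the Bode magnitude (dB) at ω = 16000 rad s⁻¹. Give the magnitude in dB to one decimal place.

|j16000 + 910| = √(16000² + 910²) = 1.603e+04
|j16000 + 0.32| = √(16000² + 0.32²) = 1.6e+04
|j16000 + 0.36| = √(16000² + 0.36²) = 1.6e+04
|j16000 + 598| = √(16000² + 598²) = 1.601e+04
|G(j16000)| = 0.6 × 1.603e+04 / (1.6e+04 × 1.6e+04 × 1.601e+04) = 2.3459e-09
20 log₁₀(2.3459e-09) = -172.59 dB

-172.6 dB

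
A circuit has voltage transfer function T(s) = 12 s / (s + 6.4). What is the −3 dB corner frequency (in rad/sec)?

6.4 rad/sec

For a single-pole high-pass, the −3 dB point is at the pole: ω = 6.4 rad/sec.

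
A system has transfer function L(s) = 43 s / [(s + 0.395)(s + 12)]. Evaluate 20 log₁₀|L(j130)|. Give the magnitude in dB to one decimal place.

-9.6 dB

|j130| = 130
|j130 + 0.395| = √(130² + 0.395²) = 130
|j130 + 12| = √(130² + 12²) = 130.6
|L(j130)| = 43 × 130 / (130 × 130.6) = 0.32937
20 log₁₀(0.32937) = -9.65 dB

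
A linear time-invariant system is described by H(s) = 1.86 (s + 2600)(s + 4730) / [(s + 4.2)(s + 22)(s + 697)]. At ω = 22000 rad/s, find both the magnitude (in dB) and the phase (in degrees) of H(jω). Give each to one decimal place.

|j22000 + 2600| = √(22000² + 2600²) = 2.215e+04
|j22000 + 4730| = √(22000² + 4730²) = 2.25e+04
|j22000 + 4.2| = √(22000² + 4.2²) = 2.2e+04
|j22000 + 22| = √(22000² + 22²) = 2.2e+04
|j22000 + 697| = √(22000² + 697²) = 2.201e+04
|H(j22000)| = 1.86 × 2.215e+04 × 2.25e+04 / (2.2e+04 × 2.2e+04 × 2.201e+04) = 8.7036e-05
20 log₁₀(8.7036e-05) = -81.21 dB
∠(j22000 + 2600) = arctan(22000/2600) = 83.26°
∠(j22000 + 4730) = arctan(22000/4730) = 77.87°
∠(j22000 + 4.2) = arctan(22000/4.2) = 89.99°
∠(j22000 + 22) = arctan(22000/22) = 89.94°
∠(j22000 + 697) = arctan(22000/697) = 88.19°
∠H(j22000) = 83.26° + 77.87° − (89.99° + 89.94° + 88.19°) = -106.99°

|H| = -81.2 dB, ∠H = -107.0°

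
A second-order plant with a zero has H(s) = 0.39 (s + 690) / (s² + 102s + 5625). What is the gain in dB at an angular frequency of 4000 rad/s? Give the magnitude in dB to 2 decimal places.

-80.09 dB

|j4000 + 690| = √(4000² + 690²) = 4059
|(j4000)² + 102(j4000) + 5625| = |-1.5994e+07 + j4.08e+05| = 1.6e+07
|H(j4000)| = 0.39 × 4059 / 1.6e+07 = 9.8943e-05
20 log₁₀(9.8943e-05) = -80.092 dB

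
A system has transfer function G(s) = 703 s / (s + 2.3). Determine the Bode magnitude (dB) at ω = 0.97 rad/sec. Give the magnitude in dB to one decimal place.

48.7 dB

|j0.97| = 0.97
|j0.97 + 2.3| = √(0.97² + 2.3²) = 2.496
|G(j0.97)| = 703 × 0.97 / 2.496 = 273.18
20 log₁₀(273.18) = 48.73 dB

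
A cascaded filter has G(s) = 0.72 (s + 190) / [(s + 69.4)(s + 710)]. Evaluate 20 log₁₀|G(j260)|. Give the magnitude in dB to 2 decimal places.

|j260 + 190| = √(260² + 190²) = 322
|j260 + 69.4| = √(260² + 69.4²) = 269.1
|j260 + 710| = √(260² + 710²) = 756.1
|G(j260)| = 0.72 × 322 / (269.1 × 756.1) = 0.0011395
20 log₁₀(0.0011395) = -58.866 dB

-58.87 dB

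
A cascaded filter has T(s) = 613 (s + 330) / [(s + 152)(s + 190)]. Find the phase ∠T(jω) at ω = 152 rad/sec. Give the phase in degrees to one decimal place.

-58.9°

∠(j152 + 330) = arctan(152/330) = 24.73°
∠(j152 + 152) = arctan(152/152) = 45.00°
∠(j152 + 190) = arctan(152/190) = 38.66°
∠T(j152) = 24.73° − (45.00° + 38.66°) = -58.93°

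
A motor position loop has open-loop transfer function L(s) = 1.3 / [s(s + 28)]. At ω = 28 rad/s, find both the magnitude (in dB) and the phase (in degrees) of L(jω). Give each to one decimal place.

|j28 + 28| = √(28² + 28²) = 39.6
|j28| = 28
|L(j28)| = 1.3 / (39.6 × 28) = 0.0011725
20 log₁₀(0.0011725) = -58.62 dB
∠(j28 + 28) = arctan(28/28) = 45.00°
∠(j28) = 90.00°
∠L(j28) = − (45.00° + 90.00°) = -135.00°

|L| = -58.6 dB, ∠L = -135.0°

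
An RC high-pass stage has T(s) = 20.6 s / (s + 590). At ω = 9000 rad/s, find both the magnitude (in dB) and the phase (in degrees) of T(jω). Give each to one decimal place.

|T| = 26.3 dB, ∠T = 3.8°

|j9000| = 9000
|j9000 + 590| = √(9000² + 590²) = 9019
|T(j9000)| = 20.6 × 9000 / 9019 = 20.556
20 log₁₀(20.556) = 26.26 dB
∠(j9000) = 90.00°
∠(j9000 + 590) = arctan(9000/590) = 86.25°
∠T(j9000) = 90.00° − 86.25° = 3.75°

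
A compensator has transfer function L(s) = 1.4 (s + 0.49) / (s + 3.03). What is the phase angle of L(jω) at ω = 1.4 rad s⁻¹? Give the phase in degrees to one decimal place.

∠(j1.4 + 0.49) = arctan(1.4/0.49) = 70.71°
∠(j1.4 + 3.03) = arctan(1.4/3.03) = 24.80°
∠L(j1.4) = 70.71° − 24.80° = 45.91°

45.9°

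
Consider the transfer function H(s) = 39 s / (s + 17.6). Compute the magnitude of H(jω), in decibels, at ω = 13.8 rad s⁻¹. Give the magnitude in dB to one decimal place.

27.6 dB

|j13.8| = 13.8
|j13.8 + 17.6| = √(13.8² + 17.6²) = 22.37
|H(j13.8)| = 39 × 13.8 / 22.37 = 24.064
20 log₁₀(24.064) = 27.63 dB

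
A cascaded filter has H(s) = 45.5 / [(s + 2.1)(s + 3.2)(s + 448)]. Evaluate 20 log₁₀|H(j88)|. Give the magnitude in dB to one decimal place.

|j88 + 2.1| = √(88² + 2.1²) = 88.03
|j88 + 3.2| = √(88² + 3.2²) = 88.06
|j88 + 448| = √(88² + 448²) = 456.6
|H(j88)| = 45.5 / (88.03 × 88.06 × 456.6) = 1.2857e-05
20 log₁₀(1.2857e-05) = -97.82 dB

-97.8 dB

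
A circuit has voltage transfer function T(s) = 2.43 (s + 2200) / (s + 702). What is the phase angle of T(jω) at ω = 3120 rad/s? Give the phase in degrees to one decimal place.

∠(j3120 + 2200) = arctan(3120/2200) = 54.81°
∠(j3120 + 702) = arctan(3120/702) = 77.32°
∠T(j3120) = 54.81° − 77.32° = -22.51°

-22.5°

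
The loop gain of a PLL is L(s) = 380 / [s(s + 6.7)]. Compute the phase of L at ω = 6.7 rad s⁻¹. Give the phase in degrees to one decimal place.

-135.0°

∠(j6.7 + 6.7) = arctan(6.7/6.7) = 45.00°
∠(j6.7) = 90.00°
∠L(j6.7) = − (45.00° + 90.00°) = -135.00°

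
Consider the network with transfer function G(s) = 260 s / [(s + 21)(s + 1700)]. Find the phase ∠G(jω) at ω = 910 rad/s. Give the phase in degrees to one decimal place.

∠(j910) = 90.00°
∠(j910 + 21) = arctan(910/21) = 88.68°
∠(j910 + 1700) = arctan(910/1700) = 28.16°
∠G(j910) = 90.00° − (88.68° + 28.16°) = -26.84°

-26.8°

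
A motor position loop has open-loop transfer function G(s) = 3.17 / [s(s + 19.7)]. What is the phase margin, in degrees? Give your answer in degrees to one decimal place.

89.5°

Gain crossover: |G(jω)| = 1 at ω ≈ 0.161 rad/s.
∠G(j0.161) = −90° − arctan(0.161/19.7) ≈ -90.47°
PM = 180° + (-90.47°) = 89.53°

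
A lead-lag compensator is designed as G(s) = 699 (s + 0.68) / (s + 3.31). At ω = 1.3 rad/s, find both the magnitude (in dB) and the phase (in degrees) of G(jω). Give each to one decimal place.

|j1.3 + 0.68| = √(1.3² + 0.68²) = 1.467
|j1.3 + 3.31| = √(1.3² + 3.31²) = 3.556
|G(j1.3)| = 699 × 1.467 / 3.556 = 288.38
20 log₁₀(288.38) = 49.20 dB
∠(j1.3 + 0.68) = arctan(1.3/0.68) = 62.39°
∠(j1.3 + 3.31) = arctan(1.3/3.31) = 21.44°
∠G(j1.3) = 62.39° − 21.44° = 40.94°

|G| = 49.2 dB, ∠G = 40.9°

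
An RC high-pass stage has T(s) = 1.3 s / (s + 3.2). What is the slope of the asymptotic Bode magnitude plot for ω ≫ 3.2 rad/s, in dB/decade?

0 dB/decade

With 1 zero and 1 pole, the high-frequency asymptotic slope is 20 × (1 − 1) = 0 dB/decade.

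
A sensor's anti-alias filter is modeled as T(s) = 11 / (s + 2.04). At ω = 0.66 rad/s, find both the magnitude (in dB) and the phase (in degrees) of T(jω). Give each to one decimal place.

|T| = 14.2 dB, ∠T = -17.9°

|j0.66 + 2.04| = √(0.66² + 2.04²) = 2.144
|T(j0.66)| = 11 / 2.144 = 5.1303
20 log₁₀(5.1303) = 14.20 dB
∠(j0.66 + 2.04) = arctan(0.66/2.04) = 17.93°
∠T(j0.66) = −17.93° = -17.93°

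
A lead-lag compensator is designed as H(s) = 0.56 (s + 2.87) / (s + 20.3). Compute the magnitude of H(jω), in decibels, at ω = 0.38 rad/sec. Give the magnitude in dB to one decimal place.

-22.0 dB

|j0.38 + 2.87| = √(0.38² + 2.87²) = 2.895
|j0.38 + 20.3| = √(0.38² + 20.3²) = 20.3
|H(j0.38)| = 0.56 × 2.895 / 20.3 = 0.079849
20 log₁₀(0.079849) = -21.95 dB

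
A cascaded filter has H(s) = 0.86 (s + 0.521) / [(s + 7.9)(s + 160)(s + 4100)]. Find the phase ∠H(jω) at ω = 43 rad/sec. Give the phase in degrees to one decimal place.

-5.9 deg

∠(j43 + 0.521) = arctan(43/0.521) = 89.31°
∠(j43 + 7.9) = arctan(43/7.9) = 79.59°
∠(j43 + 160) = arctan(43/160) = 15.04°
∠(j43 + 4100) = arctan(43/4100) = 0.60°
∠H(j43) = 89.31° − (79.59° + 15.04° + 0.60°) = -5.93°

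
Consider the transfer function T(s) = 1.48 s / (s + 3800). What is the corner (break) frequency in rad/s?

The single real pole at s = −3800 gives a corner at ω = 3800 rad/s.

3800 rad/s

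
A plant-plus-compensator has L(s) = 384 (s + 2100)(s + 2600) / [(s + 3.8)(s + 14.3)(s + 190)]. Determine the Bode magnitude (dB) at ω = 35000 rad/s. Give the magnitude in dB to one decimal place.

|j35000 + 2100| = √(35000² + 2100²) = 3.506e+04
|j35000 + 2600| = √(35000² + 2600²) = 3.51e+04
|j35000 + 3.8| = √(35000² + 3.8²) = 3.5e+04
|j35000 + 14.3| = √(35000² + 14.3²) = 3.5e+04
|j35000 + 190| = √(35000² + 190²) = 3.5e+04
|L(j35000)| = 384 × 3.506e+04 × 3.51e+04 / (3.5e+04 × 3.5e+04 × 3.5e+04) = 0.011021
20 log₁₀(0.011021) = -39.16 dB

-39.2 dB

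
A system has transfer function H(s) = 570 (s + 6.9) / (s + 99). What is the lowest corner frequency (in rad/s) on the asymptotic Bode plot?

6.9 rad/s

Break frequencies occur at each pole and zero magnitude: 6.9 rad/s, 99 rad/s.
The lowest is 6.9 rad/s.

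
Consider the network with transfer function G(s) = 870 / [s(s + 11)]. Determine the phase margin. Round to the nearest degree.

Gain crossover: |G(jω)| = 1 at ω ≈ 28.5 rad s⁻¹.
∠G(j28.5) = −90° − arctan(28.5/11) ≈ -158.89°
PM = 180° + (-158.89°) = 21.11°

21°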